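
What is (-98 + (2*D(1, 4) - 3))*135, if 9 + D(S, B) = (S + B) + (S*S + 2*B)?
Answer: -12285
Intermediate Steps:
D(S, B) = -9 + S + S² + 3*B (D(S, B) = -9 + ((S + B) + (S*S + 2*B)) = -9 + ((B + S) + (S² + 2*B)) = -9 + (S + S² + 3*B) = -9 + S + S² + 3*B)
(-98 + (2*D(1, 4) - 3))*135 = (-98 + (2*(-9 + 1 + 1² + 3*4) - 3))*135 = (-98 + (2*(-9 + 1 + 1 + 12) - 3))*135 = (-98 + (2*5 - 3))*135 = (-98 + (10 - 3))*135 = (-98 + 7)*135 = -91*135 = -12285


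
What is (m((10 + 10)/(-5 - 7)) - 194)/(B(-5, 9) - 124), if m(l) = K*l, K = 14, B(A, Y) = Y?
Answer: 652/345 ≈ 1.8899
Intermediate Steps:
m(l) = 14*l
(m((10 + 10)/(-5 - 7)) - 194)/(B(-5, 9) - 124) = (14*((10 + 10)/(-5 - 7)) - 194)/(9 - 124) = (14*(20/(-12)) - 194)/(-115) = (14*(20*(-1/12)) - 194)*(-1/115) = (14*(-5/3) - 194)*(-1/115) = (-70/3 - 194)*(-1/115) = -652/3*(-1/115) = 652/345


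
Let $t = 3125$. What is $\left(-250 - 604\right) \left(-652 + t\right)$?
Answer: $-2111942$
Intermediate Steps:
$\left(-250 - 604\right) \left(-652 + t\right) = \left(-250 - 604\right) \left(-652 + 3125\right) = \left(-854\right) 2473 = -2111942$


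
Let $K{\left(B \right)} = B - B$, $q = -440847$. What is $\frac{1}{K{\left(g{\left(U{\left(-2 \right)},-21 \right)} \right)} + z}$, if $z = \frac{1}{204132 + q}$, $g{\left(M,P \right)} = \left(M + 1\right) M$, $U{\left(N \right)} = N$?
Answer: $-236715$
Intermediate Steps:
$g{\left(M,P \right)} = M \left(1 + M\right)$ ($g{\left(M,P \right)} = \left(1 + M\right) M = M \left(1 + M\right)$)
$K{\left(B \right)} = 0$
$z = - \frac{1}{236715}$ ($z = \frac{1}{204132 - 440847} = \frac{1}{-236715} = - \frac{1}{236715} \approx -4.2245 \cdot 10^{-6}$)
$\frac{1}{K{\left(g{\left(U{\left(-2 \right)},-21 \right)} \right)} + z} = \frac{1}{0 - \frac{1}{236715}} = \frac{1}{- \frac{1}{236715}} = -236715$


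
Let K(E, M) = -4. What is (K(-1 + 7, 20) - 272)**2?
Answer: 76176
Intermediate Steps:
(K(-1 + 7, 20) - 272)**2 = (-4 - 272)**2 = (-276)**2 = 76176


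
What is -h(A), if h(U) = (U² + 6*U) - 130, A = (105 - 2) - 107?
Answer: 138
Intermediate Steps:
A = -4 (A = 103 - 107 = -4)
h(U) = -130 + U² + 6*U
-h(A) = -(-130 + (-4)² + 6*(-4)) = -(-130 + 16 - 24) = -1*(-138) = 138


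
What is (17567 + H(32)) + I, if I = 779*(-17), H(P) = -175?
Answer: 4149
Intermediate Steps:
I = -13243
(17567 + H(32)) + I = (17567 - 175) - 13243 = 17392 - 13243 = 4149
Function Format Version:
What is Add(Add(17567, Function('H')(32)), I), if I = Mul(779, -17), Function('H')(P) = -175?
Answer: 4149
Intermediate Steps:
I = -13243
Add(Add(17567, Function('H')(32)), I) = Add(Add(17567, -175), -13243) = Add(17392, -13243) = 4149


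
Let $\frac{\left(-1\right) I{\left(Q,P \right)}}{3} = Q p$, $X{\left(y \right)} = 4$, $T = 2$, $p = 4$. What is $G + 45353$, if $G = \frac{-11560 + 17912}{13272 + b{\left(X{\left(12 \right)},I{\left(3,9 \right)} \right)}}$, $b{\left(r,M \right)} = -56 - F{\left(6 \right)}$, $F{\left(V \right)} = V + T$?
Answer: $\frac{74878597}{1651} \approx 45354.0$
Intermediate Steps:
$F{\left(V \right)} = 2 + V$ ($F{\left(V \right)} = V + 2 = 2 + V$)
$I{\left(Q,P \right)} = - 12 Q$ ($I{\left(Q,P \right)} = - 3 Q 4 = - 3 \cdot 4 Q = - 12 Q$)
$b{\left(r,M \right)} = -64$ ($b{\left(r,M \right)} = -56 - \left(2 + 6\right) = -56 - 8 = -64$)
$G = \frac{794}{1651}$ ($G = \frac{-11560 + 17912}{13272 - 64} = \frac{6352}{13208} = 6352 \cdot \frac{1}{13208} = \frac{794}{1651} \approx 0.48092$)
$G + 45353 = \frac{794}{1651} + 45353 = \frac{74878597}{1651}$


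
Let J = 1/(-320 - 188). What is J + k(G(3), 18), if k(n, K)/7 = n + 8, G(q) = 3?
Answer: 39115/508 ≈ 76.998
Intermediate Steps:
k(n, K) = 56 + 7*n (k(n, K) = 7*(n + 8) = 7*(8 + n) = 56 + 7*n)
J = -1/508 (J = 1/(-508) = -1/508 ≈ -0.0019685)
J + k(G(3), 18) = -1/508 + (56 + 7*3) = -1/508 + (56 + 21) = -1/508 + 77 = 39115/508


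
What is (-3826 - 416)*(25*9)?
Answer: -954450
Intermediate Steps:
(-3826 - 416)*(25*9) = -4242*225 = -954450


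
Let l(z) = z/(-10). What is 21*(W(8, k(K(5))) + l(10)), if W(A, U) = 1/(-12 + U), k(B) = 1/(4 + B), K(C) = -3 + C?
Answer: -1617/71 ≈ -22.775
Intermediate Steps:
l(z) = -z/10 (l(z) = z*(-⅒) = -z/10)
21*(W(8, k(K(5))) + l(10)) = 21*(1/(-12 + 1/(4 + (-3 + 5))) - ⅒*10) = 21*(1/(-12 + 1/(4 + 2)) - 1) = 21*(1/(-12 + 1/6) - 1) = 21*(1/(-12 + ⅙) - 1) = 21*(1/(-71/6) - 1) = 21*(-6/71 - 1) = 21*(-77/71) = -1617/71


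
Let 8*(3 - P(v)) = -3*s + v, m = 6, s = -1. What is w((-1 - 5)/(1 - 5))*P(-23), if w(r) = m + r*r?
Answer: 363/8 ≈ 45.375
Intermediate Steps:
P(v) = 21/8 - v/8 (P(v) = 3 - (-3*(-1) + v)/8 = 3 - (3 + v)/8 = 3 + (-3/8 - v/8) = 21/8 - v/8)
w(r) = 6 + r² (w(r) = 6 + r*r = 6 + r²)
w((-1 - 5)/(1 - 5))*P(-23) = (6 + ((-1 - 5)/(1 - 5))²)*(21/8 - ⅛*(-23)) = (6 + (-6/(-4))²)*(21/8 + 23/8) = (6 + (-6*(-¼))²)*(11/2) = (6 + (3/2)²)*(11/2) = (6 + 9/4)*(11/2) = (33/4)*(11/2) = 363/8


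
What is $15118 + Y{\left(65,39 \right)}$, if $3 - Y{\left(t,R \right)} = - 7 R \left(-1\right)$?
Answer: $14848$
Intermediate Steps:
$Y{\left(t,R \right)} = 3 - 7 R$ ($Y{\left(t,R \right)} = 3 - - 7 R \left(-1\right) = 3 - - 7 \left(- R\right) = 3 - 7 R$)
$15118 + Y{\left(65,39 \right)} = 15118 + \left(3 - 273\right) = 15118 - 270 = 14848$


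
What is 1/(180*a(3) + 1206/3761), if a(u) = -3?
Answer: -3761/2029734 ≈ -0.0018530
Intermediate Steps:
1/(180*a(3) + 1206/3761) = 1/(180*(-3) + 1206/3761) = 1/(-540 + 1206*(1/3761)) = 1/(-540 + 1206/3761) = 1/(-2029734/3761) = -3761/2029734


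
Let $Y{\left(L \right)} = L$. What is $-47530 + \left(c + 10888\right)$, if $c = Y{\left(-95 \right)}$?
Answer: $-36737$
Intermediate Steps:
$c = -95$
$-47530 + \left(c + 10888\right) = -47530 + \left(-95 + 10888\right) = -47530 + 10793 = -36737$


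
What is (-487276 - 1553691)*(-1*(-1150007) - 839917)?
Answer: -632883457030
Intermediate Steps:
(-487276 - 1553691)*(-1*(-1150007) - 839917) = -2040967*(1150007 - 839917) = -2040967*310090 = -632883457030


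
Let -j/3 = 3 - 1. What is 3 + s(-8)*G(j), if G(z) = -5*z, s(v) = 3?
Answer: 93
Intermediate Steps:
j = -6 (j = -3*(3 - 1) = -3*2 = -6)
3 + s(-8)*G(j) = 3 + 3*(-5*(-6)) = 3 + 3*30 = 3 + 90 = 93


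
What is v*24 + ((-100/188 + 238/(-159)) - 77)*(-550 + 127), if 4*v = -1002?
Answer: 1453110/53 ≈ 27417.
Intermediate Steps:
v = -501/2 (v = (¼)*(-1002) = -501/2 ≈ -250.50)
v*24 + ((-100/188 + 238/(-159)) - 77)*(-550 + 127) = -501/2*24 + ((-100/188 + 238/(-159)) - 77)*(-550 + 127) = -6012 + ((-100*1/188 + 238*(-1/159)) - 77)*(-423) = -6012 + ((-25/47 - 238/159) - 77)*(-423) = -6012 + (-15161/7473 - 77)*(-423) = -6012 - 590582/7473*(-423) = -6012 + 1771746/53 = 1453110/53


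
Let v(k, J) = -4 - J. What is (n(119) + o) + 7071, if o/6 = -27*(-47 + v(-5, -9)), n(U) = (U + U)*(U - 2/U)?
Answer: 42193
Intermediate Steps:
n(U) = 2*U*(U - 2/U) (n(U) = (2*U)*(U - 2/U) = 2*U*(U - 2/U))
o = 6804 (o = 6*(-27*(-47 + (-4 - 1*(-9)))) = 6*(-27*(-47 + (-4 + 9))) = 6*(-27*(-47 + 5)) = 6*(-27*(-42)) = 6*1134 = 6804)
(n(119) + o) + 7071 = ((-4 + 2*119**2) + 6804) + 7071 = ((-4 + 2*14161) + 6804) + 7071 = ((-4 + 28322) + 6804) + 7071 = (28318 + 6804) + 7071 = 35122 + 7071 = 42193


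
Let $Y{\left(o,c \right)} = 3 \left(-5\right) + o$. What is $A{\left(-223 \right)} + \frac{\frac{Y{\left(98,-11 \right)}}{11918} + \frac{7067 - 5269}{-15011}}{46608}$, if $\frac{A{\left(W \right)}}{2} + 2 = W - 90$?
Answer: $- \frac{5253080116800571}{8338222375584} \approx -630.0$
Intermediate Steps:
$Y{\left(o,c \right)} = -15 + o$
$A{\left(W \right)} = -184 + 2 W$ ($A{\left(W \right)} = -4 + 2 \left(W - 90\right) = -4 + 2 \left(-90 + W\right) = -4 + \left(-180 + 2 W\right) = -184 + 2 W$)
$A{\left(-223 \right)} + \frac{\frac{Y{\left(98,-11 \right)}}{11918} + \frac{7067 - 5269}{-15011}}{46608} = \left(-184 + 2 \left(-223\right)\right) + \frac{\frac{-15 + 98}{11918} + \frac{7067 - 5269}{-15011}}{46608} = \left(-184 - 446\right) + \left(83 \cdot \frac{1}{11918} + \left(7067 - 5269\right) \left(- \frac{1}{15011}\right)\right) \frac{1}{46608} = -630 + \left(\frac{83}{11918} + 1798 \left(- \frac{1}{15011}\right)\right) \frac{1}{46608} = -630 + \left(\frac{83}{11918} - \frac{1798}{15011}\right) \frac{1}{46608} = -630 - \frac{20182651}{8338222375584} = - \frac{5253080116800571}{8338222375584}$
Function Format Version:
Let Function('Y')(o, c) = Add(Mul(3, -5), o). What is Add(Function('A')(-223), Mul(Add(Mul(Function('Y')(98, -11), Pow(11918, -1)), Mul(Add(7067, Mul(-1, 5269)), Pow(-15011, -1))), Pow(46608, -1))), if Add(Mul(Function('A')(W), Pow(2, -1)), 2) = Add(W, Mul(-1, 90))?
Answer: Rational(-5253080116800571, 8338222375584) ≈ -630.00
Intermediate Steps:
Function('Y')(o, c) = Add(-15, o)
Function('A')(W) = Add(-184, Mul(2, W)) (Function('A')(W) = Add(-4, Mul(2, Add(W, Mul(-1, 90)))) = Add(-4, Mul(2, Add(W, -90))) = Add(-4, Mul(2, Add(-90, W))) = Add(-4, Add(-180, Mul(2, W))) = Add(-184, Mul(2, W)))
Add(Function('A')(-223), Mul(Add(Mul(Function('Y')(98, -11), Pow(11918, -1)), Mul(Add(7067, Mul(-1, 5269)), Pow(-15011, -1))), Pow(46608, -1))) = Add(Add(-184, Mul(2, -223)), Mul(Add(Mul(Add(-15, 98), Pow(11918, -1)), Mul(Add(7067, Mul(-1, 5269)), Pow(-15011, -1))), Pow(46608, -1))) = Add(Add(-184, -446), Mul(Add(Mul(83, Rational(1, 11918)), Mul(Add(7067, -5269), Rational(-1, 15011))), Rational(1, 46608))) = Add(-630, Mul(Add(Rational(83, 11918), Mul(1798, Rational(-1, 15011))), Rational(1, 46608))) = Add(-630, Mul(Add(Rational(83, 11918), Rational(-1798, 15011)), Rational(1, 46608))) = Add(-630, Mul(Rational(-20182651, 178901098), Rational(1, 46608))) = Add(-630, Rational(-20182651, 8338222375584)) = Rational(-5253080116800571, 8338222375584)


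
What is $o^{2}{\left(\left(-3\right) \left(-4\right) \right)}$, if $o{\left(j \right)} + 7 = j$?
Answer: $25$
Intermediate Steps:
$o{\left(j \right)} = -7 + j$
$o^{2}{\left(\left(-3\right) \left(-4\right) \right)} = \left(-7 - -12\right)^{2} = \left(-7 + 12\right)^{2} = 5^{2} = 25$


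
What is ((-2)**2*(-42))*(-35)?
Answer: 5880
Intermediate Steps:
((-2)**2*(-42))*(-35) = (4*(-42))*(-35) = -168*(-35) = 5880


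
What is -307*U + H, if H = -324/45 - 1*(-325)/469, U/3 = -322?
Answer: 695422631/2345 ≈ 2.9656e+5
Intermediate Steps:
U = -966 (U = 3*(-322) = -966)
H = -15259/2345 (H = -324*1/45 + 325*(1/469) = -36/5 + 325/469 = -15259/2345 ≈ -6.5070)
-307*U + H = -307*(-966) - 15259/2345 = 296562 - 15259/2345 = 695422631/2345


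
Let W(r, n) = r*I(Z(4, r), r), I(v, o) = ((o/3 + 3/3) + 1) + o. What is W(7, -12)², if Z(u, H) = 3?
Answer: 56644/9 ≈ 6293.8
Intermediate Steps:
I(v, o) = 2 + 4*o/3 (I(v, o) = ((o*(⅓) + 3*(⅓)) + 1) + o = ((o/3 + 1) + 1) + o = ((1 + o/3) + 1) + o = (2 + o/3) + o = 2 + 4*o/3)
W(r, n) = r*(2 + 4*r/3)
W(7, -12)² = ((⅔)*7*(3 + 2*7))² = ((⅔)*7*(3 + 14))² = ((⅔)*7*17)² = (238/3)² = 56644/9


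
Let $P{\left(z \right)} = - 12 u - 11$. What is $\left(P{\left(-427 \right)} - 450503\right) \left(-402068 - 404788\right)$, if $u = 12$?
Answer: $363616111248$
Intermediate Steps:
$P{\left(z \right)} = -155$ ($P{\left(z \right)} = \left(-12\right) 12 - 11 = -144 - 11 = -155$)
$\left(P{\left(-427 \right)} - 450503\right) \left(-402068 - 404788\right) = \left(-155 - 450503\right) \left(-402068 - 404788\right) = \left(-450658\right) \left(-806856\right) = 363616111248$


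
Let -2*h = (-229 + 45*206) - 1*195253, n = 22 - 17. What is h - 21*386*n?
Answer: 52576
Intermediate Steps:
n = 5
h = 93106 (h = -((-229 + 45*206) - 1*195253)/2 = -((-229 + 9270) - 195253)/2 = -(9041 - 195253)/2 = -1/2*(-186212) = 93106)
h - 21*386*n = 93106 - 21*386*5 = 93106 - 8106*5 = 93106 - 1*40530 = 93106 - 40530 = 52576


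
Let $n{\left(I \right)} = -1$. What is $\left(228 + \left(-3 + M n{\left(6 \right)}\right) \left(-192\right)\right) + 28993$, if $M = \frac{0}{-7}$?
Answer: $29797$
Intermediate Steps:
$M = 0$ ($M = 0 \left(- \frac{1}{7}\right) = 0$)
$\left(228 + \left(-3 + M n{\left(6 \right)}\right) \left(-192\right)\right) + 28993 = \left(228 + \left(-3 + 0 \left(-1\right)\right) \left(-192\right)\right) + 28993 = \left(228 + \left(-3 + 0\right) \left(-192\right)\right) + 28993 = \left(228 - -576\right) + 28993 = \left(228 + 576\right) + 28993 = 804 + 28993 = 29797$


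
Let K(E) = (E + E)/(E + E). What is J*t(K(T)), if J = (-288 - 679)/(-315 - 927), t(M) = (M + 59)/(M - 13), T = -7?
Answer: -4835/1242 ≈ -3.8929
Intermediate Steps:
K(E) = 1 (K(E) = (2*E)/((2*E)) = (2*E)*(1/(2*E)) = 1)
t(M) = (59 + M)/(-13 + M)
J = 967/1242 (J = -967/(-1242) = -967*(-1/1242) = 967/1242 ≈ 0.77858)
J*t(K(T)) = 967*((59 + 1)/(-13 + 1))/1242 = 967*(60/(-12))/1242 = 967*(-1/12*60)/1242 = (967/1242)*(-5) = -4835/1242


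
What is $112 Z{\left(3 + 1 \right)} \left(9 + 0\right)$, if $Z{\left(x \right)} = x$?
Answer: $4032$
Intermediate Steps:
$112 Z{\left(3 + 1 \right)} \left(9 + 0\right) = 112 \left(3 + 1\right) \left(9 + 0\right) = 112 \cdot 4 \cdot 9 = 112 \cdot 36 = 4032$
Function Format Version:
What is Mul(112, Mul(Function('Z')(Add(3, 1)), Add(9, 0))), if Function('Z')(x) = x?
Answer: 4032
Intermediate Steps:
Mul(112, Mul(Function('Z')(Add(3, 1)), Add(9, 0))) = Mul(112, Mul(Add(3, 1), Add(9, 0))) = Mul(112, Mul(4, 9)) = Mul(112, 36) = 4032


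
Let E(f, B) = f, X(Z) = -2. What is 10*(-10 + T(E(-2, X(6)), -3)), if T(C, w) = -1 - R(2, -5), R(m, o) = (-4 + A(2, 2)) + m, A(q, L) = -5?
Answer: -40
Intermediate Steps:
R(m, o) = -9 + m (R(m, o) = (-4 - 5) + m = -9 + m)
T(C, w) = 6 (T(C, w) = -1 - (-9 + 2) = -1 - 1*(-7) = -1 + 7 = 6)
10*(-10 + T(E(-2, X(6)), -3)) = 10*(-10 + 6) = 10*(-4) = -40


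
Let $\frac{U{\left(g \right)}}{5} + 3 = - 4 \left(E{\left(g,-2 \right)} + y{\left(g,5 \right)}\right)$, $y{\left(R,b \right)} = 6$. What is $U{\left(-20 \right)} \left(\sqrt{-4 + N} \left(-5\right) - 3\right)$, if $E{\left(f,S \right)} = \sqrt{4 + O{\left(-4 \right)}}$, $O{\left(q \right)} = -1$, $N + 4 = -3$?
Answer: $5 \left(3 + 5 i \sqrt{11}\right) \left(27 + 4 \sqrt{3}\right) \approx 508.92 + 2813.2 i$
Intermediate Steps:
$N = -7$ ($N = -4 - 3 = -7$)
$E{\left(f,S \right)} = \sqrt{3}$ ($E{\left(f,S \right)} = \sqrt{4 - 1} = \sqrt{3}$)
$U{\left(g \right)} = -135 - 20 \sqrt{3}$ ($U{\left(g \right)} = -15 + 5 \left(- 4 \left(\sqrt{3} + 6\right)\right) = -15 + 5 \left(- 4 \left(6 + \sqrt{3}\right)\right) = -15 + 5 \left(-24 - 4 \sqrt{3}\right) = -15 - \left(120 + 20 \sqrt{3}\right) = -135 - 20 \sqrt{3}$)
$U{\left(-20 \right)} \left(\sqrt{-4 + N} \left(-5\right) - 3\right) = \left(-135 - 20 \sqrt{3}\right) \left(\sqrt{-4 - 7} \left(-5\right) - 3\right) = \left(-135 - 20 \sqrt{3}\right) \left(\sqrt{-11} \left(-5\right) - 3\right) = \left(-135 - 20 \sqrt{3}\right) \left(i \sqrt{11} \left(-5\right) - 3\right) = \left(-135 - 20 \sqrt{3}\right) \left(- 5 i \sqrt{11} - 3\right) = \left(-135 - 20 \sqrt{3}\right) \left(-3 - 5 i \sqrt{11}\right)$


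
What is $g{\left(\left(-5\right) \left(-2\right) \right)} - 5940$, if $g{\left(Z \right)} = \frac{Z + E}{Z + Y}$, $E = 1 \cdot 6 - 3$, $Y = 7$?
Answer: $- \frac{100967}{17} \approx -5939.2$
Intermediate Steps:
$E = 3$ ($E = 6 - 3 = 3$)
$g{\left(Z \right)} = \frac{3 + Z}{7 + Z}$ ($g{\left(Z \right)} = \frac{Z + 3}{Z + 7} = \frac{3 + Z}{7 + Z}$)
$g{\left(\left(-5\right) \left(-2\right) \right)} - 5940 = \frac{3 - -10}{7 - -10} - 5940 = \frac{3 + 10}{7 + 10} - 5940 = \frac{1}{17} \cdot 13 - 5940 = \frac{13}{17} - 5940 = - \frac{100967}{17}$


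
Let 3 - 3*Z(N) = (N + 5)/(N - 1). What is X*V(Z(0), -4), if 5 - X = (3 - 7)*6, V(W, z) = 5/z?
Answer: -145/4 ≈ -36.250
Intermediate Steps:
Z(N) = 1 - (5 + N)/(3*(-1 + N)) (Z(N) = 1 - (N + 5)/(3*(N - 1)) = 1 - (5 + N)/(3*(-1 + N)))
X = 29 (X = 5 - (3 - 7)*6 = 5 - (-4)*6 = 5 - 1*(-24) = 5 + 24 = 29)
X*V(Z(0), -4) = 29*(5/(-4)) = 29*(5*(-1/4)) = 29*(-5/4) = -145/4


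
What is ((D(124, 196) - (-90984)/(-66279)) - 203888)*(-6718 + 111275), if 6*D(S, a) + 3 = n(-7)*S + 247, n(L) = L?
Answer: -471220162586288/22093 ≈ -2.1329e+10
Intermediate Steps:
D(S, a) = 122/3 - 7*S/6 (D(S, a) = -½ + (-7*S + 247)/6 = -½ + (247 - 7*S)/6 = -½ + (247/6 - 7*S/6) = 122/3 - 7*S/6)
((D(124, 196) - (-90984)/(-66279)) - 203888)*(-6718 + 111275) = (((122/3 - 7/6*124) - (-90984)/(-66279)) - 203888)*(-6718 + 111275) = (((122/3 - 434/3) - (-90984)*(-1)/66279) - 203888)*104557 = ((-104 - 1*30328/22093) - 203888)*104557 = ((-104 - 30328/22093) - 203888)*104557 = (-2328000/22093 - 203888)*104557 = -4506825584/22093*104557 = -471220162586288/22093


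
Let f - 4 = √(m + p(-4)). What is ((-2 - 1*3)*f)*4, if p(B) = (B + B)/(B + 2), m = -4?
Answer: -80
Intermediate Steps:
p(B) = 2*B/(2 + B) (p(B) = (2*B)/(2 + B) = 2*B/(2 + B))
f = 4 (f = 4 + √(-4 + 2*(-4)/(2 - 4)) = 4 + √(-4 + 2*(-4)/(-2)) = 4 + √(-4 + 2*(-4)*(-½)) = 4 + √(-4 + 4) = 4 + √0 = 4 + 0 = 4)
((-2 - 1*3)*f)*4 = ((-2 - 1*3)*4)*4 = ((-2 - 3)*4)*4 = -5*4*4 = -20*4 = -80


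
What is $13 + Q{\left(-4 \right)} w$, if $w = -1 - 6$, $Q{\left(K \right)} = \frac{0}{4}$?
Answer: $13$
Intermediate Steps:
$Q{\left(K \right)} = 0$ ($Q{\left(K \right)} = 0 \cdot \frac{1}{4} = 0$)
$w = -7$
$13 + Q{\left(-4 \right)} w = 13 + 0 \left(-7\right) = 13 + 0 = 13$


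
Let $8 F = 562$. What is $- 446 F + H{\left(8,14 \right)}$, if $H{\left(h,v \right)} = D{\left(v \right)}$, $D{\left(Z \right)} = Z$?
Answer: $- \frac{62635}{2} \approx -31318.0$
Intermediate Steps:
$H{\left(h,v \right)} = v$
$F = \frac{281}{4}$ ($F = \frac{1}{8} \cdot 562 = \frac{281}{4} \approx 70.25$)
$- 446 F + H{\left(8,14 \right)} = \left(-446\right) \frac{281}{4} + 14 = - \frac{62663}{2} + 14 = - \frac{62635}{2}$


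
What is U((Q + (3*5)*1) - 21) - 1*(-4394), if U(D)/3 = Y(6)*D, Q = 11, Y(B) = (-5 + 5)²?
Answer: 4394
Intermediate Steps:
Y(B) = 0 (Y(B) = 0² = 0)
U(D) = 0 (U(D) = 3*(0*D) = 3*0 = 0)
U((Q + (3*5)*1) - 21) - 1*(-4394) = 0 - 1*(-4394) = 0 + 4394 = 4394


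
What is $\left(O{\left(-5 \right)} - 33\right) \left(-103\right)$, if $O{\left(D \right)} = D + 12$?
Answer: $2678$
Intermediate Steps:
$O{\left(D \right)} = 12 + D$
$\left(O{\left(-5 \right)} - 33\right) \left(-103\right) = \left(\left(12 - 5\right) - 33\right) \left(-103\right) = \left(7 - 33\right) \left(-103\right) = \left(-26\right) \left(-103\right) = 2678$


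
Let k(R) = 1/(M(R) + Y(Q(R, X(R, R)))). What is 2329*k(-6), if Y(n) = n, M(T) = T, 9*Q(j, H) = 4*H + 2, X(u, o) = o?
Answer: -20961/76 ≈ -275.80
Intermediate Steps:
Q(j, H) = 2/9 + 4*H/9 (Q(j, H) = (4*H + 2)/9 = (2 + 4*H)/9 = 2/9 + 4*H/9)
k(R) = 1/(2/9 + 13*R/9) (k(R) = 1/(R + (2/9 + 4*R/9)) = 1/(2/9 + 13*R/9))
2329*k(-6) = 2329*(9/(2 + 13*(-6))) = 2329*(9/(2 - 78)) = 2329*(9/(-76)) = 2329*(9*(-1/76)) = 2329*(-9/76) = -20961/76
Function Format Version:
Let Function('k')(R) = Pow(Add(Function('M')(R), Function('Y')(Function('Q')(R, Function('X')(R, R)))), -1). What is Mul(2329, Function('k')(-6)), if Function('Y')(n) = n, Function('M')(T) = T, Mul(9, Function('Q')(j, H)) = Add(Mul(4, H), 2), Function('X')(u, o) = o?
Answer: Rational(-20961, 76) ≈ -275.80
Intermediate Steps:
Function('Q')(j, H) = Add(Rational(2, 9), Mul(Rational(4, 9), H)) (Function('Q')(j, H) = Mul(Rational(1, 9), Add(Mul(4, H), 2)) = Mul(Rational(1, 9), Add(2, Mul(4, H))) = Add(Rational(2, 9), Mul(Rational(4, 9), H)))
Function('k')(R) = Pow(Add(Rational(2, 9), Mul(Rational(13, 9), R)), -1) (Function('k')(R) = Pow(Add(R, Add(Rational(2, 9), Mul(Rational(4, 9), R))), -1) = Pow(Add(Rational(2, 9), Mul(Rational(13, 9), R)), -1))
Mul(2329, Function('k')(-6)) = Mul(2329, Mul(9, Pow(Add(2, Mul(13, -6)), -1))) = Mul(2329, Mul(9, Pow(Add(2, -78), -1))) = Mul(2329, Mul(9, Pow(-76, -1))) = Mul(2329, Mul(9, Rational(-1, 76))) = Mul(2329, Rational(-9, 76)) = Rational(-20961, 76)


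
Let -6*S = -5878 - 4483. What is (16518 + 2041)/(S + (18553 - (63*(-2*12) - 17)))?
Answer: 111354/130853 ≈ 0.85099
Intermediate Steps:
S = 10361/6 (S = -(-5878 - 4483)/6 = -⅙*(-10361) = 10361/6 ≈ 1726.8)
(16518 + 2041)/(S + (18553 - (63*(-2*12) - 17))) = (16518 + 2041)/(10361/6 + (18553 - (63*(-2*12) - 17))) = 18559/(10361/6 + (18553 - (63*(-24) - 17))) = 18559/(10361/6 + (18553 - (-1512 - 17))) = 18559/(10361/6 + (18553 - 1*(-1529))) = 18559/(10361/6 + (18553 + 1529)) = 18559/(10361/6 + 20082) = 18559/(130853/6) = 18559*(6/130853) = 111354/130853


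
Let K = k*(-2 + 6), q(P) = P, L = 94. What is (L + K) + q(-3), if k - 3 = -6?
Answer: 79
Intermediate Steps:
k = -3 (k = 3 - 6 = -3)
K = -12 (K = -3*(-2 + 6) = -3*4 = -12)
(L + K) + q(-3) = (94 - 12) - 3 = 82 - 3 = 79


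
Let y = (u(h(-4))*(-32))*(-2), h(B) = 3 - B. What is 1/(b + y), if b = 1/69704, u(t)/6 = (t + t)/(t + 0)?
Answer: 69704/53532673 ≈ 0.0013021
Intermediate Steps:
u(t) = 12 (u(t) = 6*((t + t)/(t + 0)) = 6*((2*t)/t) = 6*2 = 12)
b = 1/69704 ≈ 1.4346e-5
y = 768 (y = (12*(-32))*(-2) = -384*(-2) = 768)
1/(b + y) = 1/(1/69704 + 768) = 1/(53532673/69704) = 69704/53532673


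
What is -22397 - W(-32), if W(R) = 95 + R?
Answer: -22460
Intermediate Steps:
-22397 - W(-32) = -22397 - (95 - 32) = -22397 - 1*63 = -22397 - 63 = -22460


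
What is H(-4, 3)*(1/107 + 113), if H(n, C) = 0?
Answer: 0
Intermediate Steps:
H(-4, 3)*(1/107 + 113) = 0*(1/107 + 113) = 0*(12092/107) = 0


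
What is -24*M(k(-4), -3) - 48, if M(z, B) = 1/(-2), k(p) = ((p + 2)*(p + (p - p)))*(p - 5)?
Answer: -36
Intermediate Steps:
k(p) = p*(-5 + p)*(2 + p) (k(p) = ((2 + p)*(p + 0))*(-5 + p) = ((2 + p)*p)*(-5 + p) = (p*(2 + p))*(-5 + p) = p*(-5 + p)*(2 + p))
M(z, B) = -½
-24*M(k(-4), -3) - 48 = -24*(-½) - 48 = 12 - 48 = -36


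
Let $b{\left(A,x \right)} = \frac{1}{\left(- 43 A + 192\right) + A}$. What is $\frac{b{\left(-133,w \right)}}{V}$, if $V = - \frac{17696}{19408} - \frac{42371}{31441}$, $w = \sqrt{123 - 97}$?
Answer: $- \frac{38137933}{497888925282} \approx -7.6599 \cdot 10^{-5}$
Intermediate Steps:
$w = \sqrt{26} \approx 5.099$
$b{\left(A,x \right)} = \frac{1}{192 - 42 A}$ ($b{\left(A,x \right)} = \frac{1}{\left(192 - 43 A\right) + A} = \frac{1}{192 - 42 A}$)
$V = - \frac{86169769}{38137933}$ ($V = \left(-17696\right) \frac{1}{19408} - \frac{42371}{31441} = - \frac{1106}{1213} - \frac{42371}{31441} = - \frac{86169769}{38137933} \approx -2.2594$)
$\frac{b{\left(-133,w \right)}}{V} = \frac{\left(-1\right) \frac{1}{-192 + 42 \left(-133\right)}}{- \frac{86169769}{38137933}} = - \frac{1}{-192 - 5586} \left(- \frac{38137933}{86169769}\right) = - \frac{1}{-5778} \left(- \frac{38137933}{86169769}\right) = \left(-1\right) \left(- \frac{1}{5778}\right) \left(- \frac{38137933}{86169769}\right) = \frac{1}{5778} \left(- \frac{38137933}{86169769}\right) = - \frac{38137933}{497888925282}$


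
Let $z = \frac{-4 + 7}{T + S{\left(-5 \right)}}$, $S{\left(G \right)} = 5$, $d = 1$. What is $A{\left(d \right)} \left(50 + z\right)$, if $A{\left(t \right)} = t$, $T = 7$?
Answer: $\frac{201}{4} \approx 50.25$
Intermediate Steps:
$z = \frac{1}{4}$ ($z = \frac{-4 + 7}{7 + 5} = \frac{3}{12} = 3 \cdot \frac{1}{12} = \frac{1}{4} \approx 0.25$)
$A{\left(d \right)} \left(50 + z\right) = 1 \left(50 + \frac{1}{4}\right) = 1 \cdot \frac{201}{4} = \frac{201}{4}$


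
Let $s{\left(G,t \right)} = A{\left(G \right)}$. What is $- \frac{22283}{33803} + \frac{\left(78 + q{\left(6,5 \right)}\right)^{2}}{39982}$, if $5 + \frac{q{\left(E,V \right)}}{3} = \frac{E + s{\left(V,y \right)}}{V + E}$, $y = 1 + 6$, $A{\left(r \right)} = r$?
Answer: $- \frac{371836519}{675755773} \approx -0.55025$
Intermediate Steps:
$y = 7$
$s{\left(G,t \right)} = G$
$q{\left(E,V \right)} = -12$ ($q{\left(E,V \right)} = -15 + 3 \frac{E + V}{V + E} = -15 + 3 \frac{E + V}{E + V} = -15 + 3 \cdot 1 = -15 + 3 = -12$)
$- \frac{22283}{33803} + \frac{\left(78 + q{\left(6,5 \right)}\right)^{2}}{39982} = - \frac{22283}{33803} + \frac{\left(78 - 12\right)^{2}}{39982} = \left(-22283\right) \frac{1}{33803} + 66^{2} \cdot \frac{1}{39982} = - \frac{22283}{33803} + 4356 \cdot \frac{1}{39982} = - \frac{22283}{33803} + \frac{2178}{19991} = - \frac{371836519}{675755773}$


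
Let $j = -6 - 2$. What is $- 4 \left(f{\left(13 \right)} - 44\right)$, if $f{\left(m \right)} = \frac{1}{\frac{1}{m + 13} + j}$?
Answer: $\frac{36536}{207} \approx 176.5$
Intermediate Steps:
$j = -8$ ($j = -6 - 2 = -8$)
$f{\left(m \right)} = \frac{1}{-8 + \frac{1}{13 + m}}$ ($f{\left(m \right)} = \frac{1}{\frac{1}{m + 13} - 8} = \frac{1}{\frac{1}{13 + m} - 8} = \frac{1}{-8 + \frac{1}{13 + m}}$)
$- 4 \left(f{\left(13 \right)} - 44\right) = - 4 \left(\frac{-13 - 13}{103 + 8 \cdot 13} - 44\right) = - 4 \left(\frac{-13 - 13}{103 + 104} - 44\right) = - 4 \left(\frac{1}{207} \left(-26\right) - 44\right) = - 4 \left(- \frac{26}{207} - 44\right) = \left(-4\right) \left(- \frac{9134}{207}\right) = \frac{36536}{207}$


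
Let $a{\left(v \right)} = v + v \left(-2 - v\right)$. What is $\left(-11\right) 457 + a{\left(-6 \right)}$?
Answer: $-5057$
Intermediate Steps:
$\left(-11\right) 457 + a{\left(-6 \right)} = \left(-11\right) 457 - - 6 \left(1 - 6\right) = -5027 - \left(-6\right) \left(-5\right) = -5027 - 30 = -5057$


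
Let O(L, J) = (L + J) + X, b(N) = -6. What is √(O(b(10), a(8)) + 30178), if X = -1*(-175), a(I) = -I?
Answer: 3*√3371 ≈ 174.18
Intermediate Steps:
X = 175
O(L, J) = 175 + J + L (O(L, J) = (L + J) + 175 = (J + L) + 175 = 175 + J + L)
√(O(b(10), a(8)) + 30178) = √((175 - 1*8 - 6) + 30178) = √((175 - 8 - 6) + 30178) = √(161 + 30178) = √30339 = 3*√3371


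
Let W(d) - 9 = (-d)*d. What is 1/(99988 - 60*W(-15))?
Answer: 1/112948 ≈ 8.8536e-6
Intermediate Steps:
W(d) = 9 - d**2 (W(d) = 9 + (-d)*d = 9 - d**2)
1/(99988 - 60*W(-15)) = 1/(99988 - 60*(9 - 1*(-15)**2)) = 1/(99988 - 60*(9 - 1*225)) = 1/(99988 - 60*(9 - 225)) = 1/(99988 - 60*(-216)) = 1/(99988 + 12960) = 1/112948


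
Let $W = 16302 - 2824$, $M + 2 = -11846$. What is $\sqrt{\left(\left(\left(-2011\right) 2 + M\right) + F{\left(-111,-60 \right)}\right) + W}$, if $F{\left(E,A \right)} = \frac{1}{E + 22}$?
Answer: $\frac{i \sqrt{18947121}}{89} \approx 48.908 i$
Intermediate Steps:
$M = -11848$ ($M = -2 - 11846 = -11848$)
$F{\left(E,A \right)} = \frac{1}{22 + E}$
$W = 13478$
$\sqrt{\left(\left(\left(-2011\right) 2 + M\right) + F{\left(-111,-60 \right)}\right) + W} = \sqrt{\left(\left(\left(-2011\right) 2 - 11848\right) + \frac{1}{22 - 111}\right) + 13478} = \sqrt{\left(\left(-4022 - 11848\right) + \frac{1}{-89}\right) + 13478} = \sqrt{\left(-15870 - \frac{1}{89}\right) + 13478} = \sqrt{- \frac{1412431}{89} + 13478} = \sqrt{- \frac{212889}{89}} = \frac{i \sqrt{18947121}}{89}$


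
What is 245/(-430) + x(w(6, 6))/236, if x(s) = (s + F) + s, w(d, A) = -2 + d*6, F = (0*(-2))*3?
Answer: -1429/5074 ≈ -0.28163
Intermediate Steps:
F = 0 (F = 0*3 = 0)
w(d, A) = -2 + 6*d
x(s) = 2*s (x(s) = (s + 0) + s = s + s = 2*s)
245/(-430) + x(w(6, 6))/236 = 245/(-430) + (2*(-2 + 6*6))/236 = 245*(-1/430) + (2*(-2 + 36))*(1/236) = -49/86 + (2*34)*(1/236) = -49/86 + 68*(1/236) = -49/86 + 17/59 = -1429/5074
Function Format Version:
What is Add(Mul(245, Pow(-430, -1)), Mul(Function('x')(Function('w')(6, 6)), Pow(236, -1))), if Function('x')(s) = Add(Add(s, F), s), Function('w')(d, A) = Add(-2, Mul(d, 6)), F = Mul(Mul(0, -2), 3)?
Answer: Rational(-1429, 5074) ≈ -0.28163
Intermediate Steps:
F = 0 (F = Mul(0, 3) = 0)
Function('w')(d, A) = Add(-2, Mul(6, d))
Function('x')(s) = Mul(2, s) (Function('x')(s) = Add(Add(s, 0), s) = Add(s, s) = Mul(2, s))
Add(Mul(245, Pow(-430, -1)), Mul(Function('x')(Function('w')(6, 6)), Pow(236, -1))) = Add(Mul(245, Pow(-430, -1)), Mul(Mul(2, Add(-2, Mul(6, 6))), Pow(236, -1))) = Add(Mul(245, Rational(-1, 430)), Mul(Mul(2, Add(-2, 36)), Rational(1, 236))) = Add(Rational(-49, 86), Mul(Mul(2, 34), Rational(1, 236))) = Add(Rational(-49, 86), Mul(68, Rational(1, 236))) = Add(Rational(-49, 86), Rational(17, 59)) = Rational(-1429, 5074)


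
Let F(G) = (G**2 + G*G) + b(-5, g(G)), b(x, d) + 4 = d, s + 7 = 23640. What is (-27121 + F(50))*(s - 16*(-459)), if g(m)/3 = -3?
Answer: -685644918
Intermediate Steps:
s = 23633 (s = -7 + 23640 = 23633)
g(m) = -9 (g(m) = 3*(-3) = -9)
b(x, d) = -4 + d
F(G) = -13 + 2*G**2 (F(G) = (G**2 + G*G) + (-4 - 9) = (G**2 + G**2) - 13 = 2*G**2 - 13 = -13 + 2*G**2)
(-27121 + F(50))*(s - 16*(-459)) = (-27121 + (-13 + 2*50**2))*(23633 - 16*(-459)) = (-27121 + (-13 + 2*2500))*(23633 + 7344) = (-27121 + (-13 + 5000))*30977 = (-27121 + 4987)*30977 = -22134*30977 = -685644918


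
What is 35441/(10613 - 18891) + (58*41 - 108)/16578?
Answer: -284374919/68616342 ≈ -4.1444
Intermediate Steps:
35441/(10613 - 18891) + (58*41 - 108)/16578 = 35441/(-8278) + (2378 - 108)*(1/16578) = 35441*(-1/8278) + 2270*(1/16578) = -35441/8278 + 1135/8289 = -284374919/68616342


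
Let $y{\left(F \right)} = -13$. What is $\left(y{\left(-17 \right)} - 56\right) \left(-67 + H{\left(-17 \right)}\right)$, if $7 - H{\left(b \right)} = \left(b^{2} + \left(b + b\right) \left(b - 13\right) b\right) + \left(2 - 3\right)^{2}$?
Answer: $-1172310$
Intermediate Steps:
$H{\left(b \right)} = 6 - b^{2} - 2 b^{2} \left(-13 + b\right)$ ($H{\left(b \right)} = 7 - \left(\left(b^{2} + \left(b + b\right) \left(b - 13\right) b\right) + \left(2 - 3\right)^{2}\right) = 7 - \left(\left(b^{2} + 2 b \left(-13 + b\right) b\right) + \left(-1\right)^{2}\right) = 7 - \left(\left(b^{2} + 2 b \left(-13 + b\right) b\right) + 1\right) = 7 - \left(\left(b^{2} + 2 b^{2} \left(-13 + b\right)\right) + 1\right) = 7 - \left(1 + b^{2} + 2 b^{2} \left(-13 + b\right)\right) = 6 - b^{2} - 2 b^{2} \left(-13 + b\right)$)
$\left(y{\left(-17 \right)} - 56\right) \left(-67 + H{\left(-17 \right)}\right) = \left(-13 - 56\right) \left(-67 + \left(6 - 2 \left(-17\right)^{3} + 25 \left(-17\right)^{2}\right)\right) = - 69 \left(-67 + \left(6 - -9826 + 25 \cdot 289\right)\right) = - 69 \left(-67 + \left(6 + 9826 + 7225\right)\right) = - 69 \left(-67 + 17057\right) = \left(-69\right) 16990 = -1172310$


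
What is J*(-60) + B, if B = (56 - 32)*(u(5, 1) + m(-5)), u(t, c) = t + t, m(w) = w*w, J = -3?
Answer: 1020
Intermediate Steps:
m(w) = w**2
u(t, c) = 2*t
B = 840 (B = (56 - 32)*(2*5 + (-5)**2) = 24*(10 + 25) = 24*35 = 840)
J*(-60) + B = -3*(-60) + 840 = 180 + 840 = 1020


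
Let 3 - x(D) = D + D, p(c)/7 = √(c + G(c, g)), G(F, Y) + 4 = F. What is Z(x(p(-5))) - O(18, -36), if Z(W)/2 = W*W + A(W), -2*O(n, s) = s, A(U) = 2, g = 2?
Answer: -5484 - 168*I*√14 ≈ -5484.0 - 628.6*I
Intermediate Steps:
G(F, Y) = -4 + F
p(c) = 7*√(-4 + 2*c) (p(c) = 7*√(c + (-4 + c)) = 7*√(-4 + 2*c))
O(n, s) = -s/2
x(D) = 3 - 2*D (x(D) = 3 - (D + D) = 3 - 2*D)
Z(W) = 4 + 2*W² (Z(W) = 2*(W*W + 2) = 2*(W² + 2) = 2*(2 + W²) = 4 + 2*W²)
Z(x(p(-5))) - O(18, -36) = (4 + 2*(3 - 14*√(-4 + 2*(-5)))²) - (-1)*(-36)/2 = (4 + 2*(3 - 14*√(-4 - 10))²) - 1*18 = (4 + 2*(3 - 14*√(-14))²) - 18 = (4 + 2*(3 - 14*I*√14)²) - 18 = -14 + 2*(3 - 14*I*√14)²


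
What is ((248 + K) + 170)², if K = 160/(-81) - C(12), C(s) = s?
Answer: 1070991076/6561 ≈ 1.6324e+5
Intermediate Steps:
K = -1132/81 (K = 160/(-81) - 1*12 = 160*(-1/81) - 12 = -160/81 - 12 = -1132/81 ≈ -13.975)
((248 + K) + 170)² = ((248 - 1132/81) + 170)² = (18956/81 + 170)² = (32726/81)² = 1070991076/6561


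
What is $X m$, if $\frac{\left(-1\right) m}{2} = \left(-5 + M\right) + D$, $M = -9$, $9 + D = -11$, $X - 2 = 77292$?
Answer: $5255992$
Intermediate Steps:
$X = 77294$ ($X = 2 + 77292 = 77294$)
$D = -20$ ($D = -9 - 11 = -20$)
$m = 68$ ($m = - 2 \left(\left(-5 - 9\right) - 20\right) = - 2 \left(-14 - 20\right) = \left(-2\right) \left(-34\right) = 68$)
$X m = 77294 \cdot 68 = 5255992$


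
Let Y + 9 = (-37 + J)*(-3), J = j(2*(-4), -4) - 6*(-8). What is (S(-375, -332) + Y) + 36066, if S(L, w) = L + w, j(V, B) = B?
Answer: 35329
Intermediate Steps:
J = 44 (J = -4 - 6*(-8) = -4 + 48 = 44)
Y = -30 (Y = -9 + (-37 + 44)*(-3) = -9 + 7*(-3) = -9 - 21 = -30)
(S(-375, -332) + Y) + 36066 = ((-375 - 332) - 30) + 36066 = (-707 - 30) + 36066 = -737 + 36066 = 35329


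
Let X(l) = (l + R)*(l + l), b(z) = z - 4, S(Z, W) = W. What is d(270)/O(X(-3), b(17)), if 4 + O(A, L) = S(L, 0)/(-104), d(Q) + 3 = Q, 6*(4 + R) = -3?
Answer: -267/4 ≈ -66.750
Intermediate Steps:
R = -9/2 (R = -4 + (1/6)*(-3) = -4 - 1/2 = -9/2 ≈ -4.5000)
b(z) = -4 + z
d(Q) = -3 + Q
X(l) = 2*l*(-9/2 + l) (X(l) = (l - 9/2)*(l + l) = (-9/2 + l)*(2*l) = 2*l*(-9/2 + l))
O(A, L) = -4 (O(A, L) = -4 + 0/(-104) = -4 + 0*(-1/104) = -4 + 0 = -4)
d(270)/O(X(-3), b(17)) = (-3 + 270)/(-4) = 267*(-1/4) = -267/4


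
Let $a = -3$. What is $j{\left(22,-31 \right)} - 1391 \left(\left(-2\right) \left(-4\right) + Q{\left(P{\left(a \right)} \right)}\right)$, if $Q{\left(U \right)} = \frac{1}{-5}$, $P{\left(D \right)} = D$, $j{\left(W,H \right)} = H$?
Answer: $- \frac{54404}{5} \approx -10881.0$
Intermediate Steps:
$Q{\left(U \right)} = - \frac{1}{5}$
$j{\left(22,-31 \right)} - 1391 \left(\left(-2\right) \left(-4\right) + Q{\left(P{\left(a \right)} \right)}\right) = -31 - 1391 \left(\left(-2\right) \left(-4\right) - \frac{1}{5}\right) = -31 - 1391 \left(8 - \frac{1}{5}\right) = -31 - \frac{54249}{5} = - \frac{54404}{5}$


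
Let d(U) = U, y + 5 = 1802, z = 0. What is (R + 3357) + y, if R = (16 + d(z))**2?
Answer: 5410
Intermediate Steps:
y = 1797 (y = -5 + 1802 = 1797)
R = 256 (R = (16 + 0)**2 = 16**2 = 256)
(R + 3357) + y = (256 + 3357) + 1797 = 3613 + 1797 = 5410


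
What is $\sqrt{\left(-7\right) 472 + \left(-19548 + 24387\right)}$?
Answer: $\sqrt{1535} \approx 39.179$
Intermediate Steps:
$\sqrt{\left(-7\right) 472 + \left(-19548 + 24387\right)} = \sqrt{-3304 + 4839} = \sqrt{1535}$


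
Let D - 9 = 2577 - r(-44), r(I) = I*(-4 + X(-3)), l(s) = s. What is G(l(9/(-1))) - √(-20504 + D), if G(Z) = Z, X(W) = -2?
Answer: -9 - I*√18182 ≈ -9.0 - 134.84*I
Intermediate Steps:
r(I) = -6*I (r(I) = I*(-4 - 2) = I*(-6) = -6*I)
D = 2322 (D = 9 + (2577 - (-6)*(-44)) = 9 + (2577 - 1*264) = 9 + (2577 - 264) = 9 + 2313 = 2322)
G(l(9/(-1))) - √(-20504 + D) = 9/(-1) - √(-20504 + 2322) = 9*(-1) - √(-18182) = -9 - I*√18182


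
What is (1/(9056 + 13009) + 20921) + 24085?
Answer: 993057391/22065 ≈ 45006.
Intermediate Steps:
(1/(9056 + 13009) + 20921) + 24085 = (1/22065 + 20921) + 24085 = 461621866/22065 + 24085 = 993057391/22065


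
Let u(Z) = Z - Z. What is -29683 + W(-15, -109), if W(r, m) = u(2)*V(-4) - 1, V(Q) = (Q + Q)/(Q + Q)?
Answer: -29684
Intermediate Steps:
u(Z) = 0
V(Q) = 1 (V(Q) = (2*Q)/((2*Q)) = (2*Q)*(1/(2*Q)) = 1)
W(r, m) = -1 (W(r, m) = 0*1 - 1 = 0 - 1 = -1)
-29683 + W(-15, -109) = -29683 - 1 = -29684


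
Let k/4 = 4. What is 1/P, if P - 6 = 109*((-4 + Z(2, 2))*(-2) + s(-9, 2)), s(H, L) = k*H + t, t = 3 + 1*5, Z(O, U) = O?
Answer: -1/14382 ≈ -6.9531e-5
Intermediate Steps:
k = 16 (k = 4*4 = 16)
t = 8 (t = 3 + 5 = 8)
s(H, L) = 8 + 16*H (s(H, L) = 16*H + 8 = 8 + 16*H)
P = -14382 (P = 6 + 109*((-4 + 2)*(-2) + (8 + 16*(-9))) = 6 + 109*(-2*(-2) + (8 - 144)) = 6 + 109*(4 - 136) = 6 + 109*(-132) = 6 - 14388 = -14382)
1/P = 1/(-14382) = -1/14382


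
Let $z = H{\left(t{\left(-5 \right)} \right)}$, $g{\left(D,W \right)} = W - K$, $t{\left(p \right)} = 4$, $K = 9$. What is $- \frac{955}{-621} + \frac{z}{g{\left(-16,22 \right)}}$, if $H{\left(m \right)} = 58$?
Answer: $\frac{48433}{8073} \approx 5.9994$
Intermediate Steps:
$g{\left(D,W \right)} = -9 + W$ ($g{\left(D,W \right)} = W - 9 = -9 + W$)
$z = 58$
$- \frac{955}{-621} + \frac{z}{g{\left(-16,22 \right)}} = - \frac{955}{-621} + \frac{58}{-9 + 22} = \left(-955\right) \left(- \frac{1}{621}\right) + \frac{58}{13} = \frac{955}{621} + 58 \cdot \frac{1}{13} = \frac{955}{621} + \frac{58}{13} = \frac{48433}{8073}$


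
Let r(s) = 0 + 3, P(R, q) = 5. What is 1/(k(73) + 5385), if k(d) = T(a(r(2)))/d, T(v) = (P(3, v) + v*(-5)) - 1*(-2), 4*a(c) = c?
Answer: 292/1572433 ≈ 0.00018570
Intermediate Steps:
r(s) = 3
a(c) = c/4
T(v) = 7 - 5*v (T(v) = (5 + v*(-5)) - 1*(-2) = (5 - 5*v) + 2 = 7 - 5*v)
k(d) = 13/(4*d) (k(d) = (7 - 5*3/4)/d = (7 - 15/4)/d = 13/(4*d))
1/(k(73) + 5385) = 1/((13/4)/73 + 5385) = 1/((13/4)*(1/73) + 5385) = 1/(13/292 + 5385) = 1/(1572433/292) = 292/1572433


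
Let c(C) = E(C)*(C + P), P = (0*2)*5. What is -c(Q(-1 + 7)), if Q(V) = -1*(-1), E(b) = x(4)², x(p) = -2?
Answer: -4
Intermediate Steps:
E(b) = 4 (E(b) = (-2)² = 4)
P = 0 (P = 0*5 = 0)
Q(V) = 1
c(C) = 4*C (c(C) = 4*(C + 0) = 4*C)
-c(Q(-1 + 7)) = -4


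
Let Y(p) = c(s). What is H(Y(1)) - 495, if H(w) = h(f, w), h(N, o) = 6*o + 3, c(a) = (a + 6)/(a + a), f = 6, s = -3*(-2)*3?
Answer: -488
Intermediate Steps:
s = 18 (s = 6*3 = 18)
c(a) = (6 + a)/(2*a) (c(a) = (6 + a)/((2*a)) = (6 + a)*(1/(2*a)) = (6 + a)/(2*a))
h(N, o) = 3 + 6*o
Y(p) = ⅔ (Y(p) = (½)*(6 + 18)/18 = (½)*(1/18)*24 = ⅔)
H(w) = 3 + 6*w
H(Y(1)) - 495 = (3 + 6*(⅔)) - 495 = (3 + 4) - 495 = 7 - 495 = -488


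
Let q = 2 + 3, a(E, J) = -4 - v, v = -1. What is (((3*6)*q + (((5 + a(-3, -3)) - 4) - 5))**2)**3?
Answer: 326940373369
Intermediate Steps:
a(E, J) = -3 (a(E, J) = -4 - 1*(-1) = -4 + 1 = -3)
q = 5
(((3*6)*q + (((5 + a(-3, -3)) - 4) - 5))**2)**3 = (((3*6)*5 + (((5 - 3) - 4) - 5))**2)**3 = ((18*5 + ((2 - 4) - 5))**2)**3 = ((90 + (-2 - 5))**2)**3 = ((90 - 7)**2)**3 = (83**2)**3 = 6889**3 = 326940373369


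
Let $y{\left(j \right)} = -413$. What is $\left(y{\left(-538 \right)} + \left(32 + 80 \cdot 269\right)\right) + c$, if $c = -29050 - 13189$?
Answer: $-21100$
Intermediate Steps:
$c = -42239$
$\left(y{\left(-538 \right)} + \left(32 + 80 \cdot 269\right)\right) + c = \left(-413 + \left(32 + 80 \cdot 269\right)\right) - 42239 = \left(-413 + \left(32 + 21520\right)\right) - 42239 = \left(-413 + 21552\right) - 42239 = 21139 - 42239 = -21100$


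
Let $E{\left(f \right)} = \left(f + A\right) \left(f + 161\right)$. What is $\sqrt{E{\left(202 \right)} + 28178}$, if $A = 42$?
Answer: $5 \sqrt{4670} \approx 341.69$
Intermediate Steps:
$E{\left(f \right)} = \left(42 + f\right) \left(161 + f\right)$ ($E{\left(f \right)} = \left(f + 42\right) \left(f + 161\right) = \left(42 + f\right) \left(161 + f\right)$)
$\sqrt{E{\left(202 \right)} + 28178} = \sqrt{\left(6762 + 202^{2} + 203 \cdot 202\right) + 28178} = \sqrt{\left(6762 + 40804 + 41006\right) + 28178} = \sqrt{88572 + 28178} = \sqrt{116750} = 5 \sqrt{4670}$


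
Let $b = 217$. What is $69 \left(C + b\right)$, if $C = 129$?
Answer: $23874$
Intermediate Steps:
$69 \left(C + b\right) = 69 \left(129 + 217\right) = 69 \cdot 346 = 23874$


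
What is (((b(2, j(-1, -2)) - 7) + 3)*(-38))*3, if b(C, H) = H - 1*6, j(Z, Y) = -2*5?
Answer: 2280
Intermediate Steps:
j(Z, Y) = -10
b(C, H) = -6 + H (b(C, H) = H - 6 = -6 + H)
(((b(2, j(-1, -2)) - 7) + 3)*(-38))*3 = ((((-6 - 10) - 7) + 3)*(-38))*3 = (((-16 - 7) + 3)*(-38))*3 = ((-23 + 3)*(-38))*3 = -20*(-38)*3 = 760*3 = 2280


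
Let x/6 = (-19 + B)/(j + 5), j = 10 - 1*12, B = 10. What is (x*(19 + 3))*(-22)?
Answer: 8712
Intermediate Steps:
j = -2 (j = 10 - 12 = -2)
x = -18 (x = 6*((-19 + 10)/(-2 + 5)) = 6*(-9/3) = 6*(-9*⅓) = 6*(-3) = -18)
(x*(19 + 3))*(-22) = -18*(19 + 3)*(-22) = -18*22*(-22) = -396*(-22) = 8712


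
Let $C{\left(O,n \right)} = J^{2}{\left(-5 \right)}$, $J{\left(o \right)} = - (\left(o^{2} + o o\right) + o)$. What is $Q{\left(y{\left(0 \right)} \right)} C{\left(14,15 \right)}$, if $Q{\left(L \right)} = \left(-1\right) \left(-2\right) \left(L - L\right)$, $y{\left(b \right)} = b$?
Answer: $0$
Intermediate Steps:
$J{\left(o \right)} = - o - 2 o^{2}$ ($J{\left(o \right)} = - (\left(o^{2} + o^{2}\right) + o) = - (2 o^{2} + o) = - (o + 2 o^{2}) = - o - 2 o^{2}$)
$C{\left(O,n \right)} = 2025$ ($C{\left(O,n \right)} = \left(\left(-1\right) \left(-5\right) \left(1 + 2 \left(-5\right)\right)\right)^{2} = \left(\left(-1\right) \left(-5\right) \left(1 - 10\right)\right)^{2} = \left(\left(-1\right) \left(-5\right) \left(-9\right)\right)^{2} = \left(-45\right)^{2} = 2025$)
$Q{\left(L \right)} = 0$ ($Q{\left(L \right)} = 2 \cdot 0 = 0$)
$Q{\left(y{\left(0 \right)} \right)} C{\left(14,15 \right)} = 0 \cdot 2025 = 0$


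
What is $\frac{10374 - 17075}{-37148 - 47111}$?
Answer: $\frac{6701}{84259} \approx 0.079529$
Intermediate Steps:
$\frac{10374 - 17075}{-37148 - 47111} = - \frac{6701}{-84259} = \left(-6701\right) \left(- \frac{1}{84259}\right) = \frac{6701}{84259}$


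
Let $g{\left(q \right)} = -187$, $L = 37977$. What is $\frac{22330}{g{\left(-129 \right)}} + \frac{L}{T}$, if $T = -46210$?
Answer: $- \frac{94451909}{785570} \approx -120.23$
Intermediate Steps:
$\frac{22330}{g{\left(-129 \right)}} + \frac{L}{T} = \frac{22330}{-187} + \frac{37977}{-46210} = 22330 \left(- \frac{1}{187}\right) + 37977 \left(- \frac{1}{46210}\right) = - \frac{2030}{17} - \frac{37977}{46210} = - \frac{94451909}{785570}$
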